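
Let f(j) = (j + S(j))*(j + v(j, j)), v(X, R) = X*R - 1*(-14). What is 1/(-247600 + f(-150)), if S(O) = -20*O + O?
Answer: 1/60135200 ≈ 1.6629e-8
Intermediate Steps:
S(O) = -19*O
v(X, R) = 14 + R*X (v(X, R) = R*X + 14 = 14 + R*X)
f(j) = -18*j*(14 + j + j**2) (f(j) = (j - 19*j)*(j + (14 + j*j)) = (-18*j)*(j + (14 + j**2)) = (-18*j)*(14 + j + j**2) = -18*j*(14 + j + j**2))
1/(-247600 + f(-150)) = 1/(-247600 + 18*(-150)*(-14 - 1*(-150) - 1*(-150)**2)) = 1/(-247600 + 18*(-150)*(-14 + 150 - 1*22500)) = 1/(-247600 + 18*(-150)*(-14 + 150 - 22500)) = 1/(-247600 + 18*(-150)*(-22364)) = 1/(-247600 + 60382800) = 1/60135200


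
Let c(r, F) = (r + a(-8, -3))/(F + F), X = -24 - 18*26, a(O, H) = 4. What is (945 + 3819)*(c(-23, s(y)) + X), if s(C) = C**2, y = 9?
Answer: -63300062/27 ≈ -2.3444e+6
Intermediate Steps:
X = -492 (X = -24 - 468 = -492)
c(r, F) = (4 + r)/(2*F) (c(r, F) = (r + 4)/(F + F) = (4 + r)/((2*F)) = (4 + r)*(1/(2*F)) = (4 + r)/(2*F))
(945 + 3819)*(c(-23, s(y)) + X) = (945 + 3819)*((4 - 23)/(2*(9**2)) - 492) = 4764*((1/2)*(-19)/81 - 492) = 4764*((1/2)*(1/81)*(-19) - 492) = 4764*(-19/162 - 492) = 4764*(-79723/162) = -63300062/27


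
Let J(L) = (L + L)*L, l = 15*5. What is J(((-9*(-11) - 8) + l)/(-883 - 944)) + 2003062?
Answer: 6686078793710/3337929 ≈ 2.0031e+6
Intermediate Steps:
l = 75
J(L) = 2*L² (J(L) = (2*L)*L = 2*L²)
J(((-9*(-11) - 8) + l)/(-883 - 944)) + 2003062 = 2*(((-9*(-11) - 8) + 75)/(-883 - 944))² + 2003062 = 2*(((99 - 8) + 75)/(-1827))² + 2003062 = 2*((91 + 75)*(-1/1827))² + 2003062 = 2*(166*(-1/1827))² + 2003062 = 2*(-166/1827)² + 2003062 = 2*(27556/3337929) + 2003062 = 55112/3337929 + 2003062 = 6686078793710/3337929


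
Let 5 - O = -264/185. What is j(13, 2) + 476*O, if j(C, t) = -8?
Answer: 564484/185 ≈ 3051.3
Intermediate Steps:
O = 1189/185 (O = 5 - (-264)/185 = 5 - 1*(-264/185) = 5 + 264/185 = 1189/185 ≈ 6.4270)
j(13, 2) + 476*O = -8 + 476*(1189/185) = -8 + 565964/185 = 564484/185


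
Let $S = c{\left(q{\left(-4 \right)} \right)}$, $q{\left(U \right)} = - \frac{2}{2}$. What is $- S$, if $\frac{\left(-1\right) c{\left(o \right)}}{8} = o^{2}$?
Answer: $8$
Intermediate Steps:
$q{\left(U \right)} = -1$ ($q{\left(U \right)} = \left(-2\right) \frac{1}{2} = -1$)
$c{\left(o \right)} = - 8 o^{2}$
$S = -8$ ($S = - 8 \left(-1\right)^{2} = \left(-8\right) 1 = -8$)
$- S = \left(-1\right) \left(-8\right) = 8$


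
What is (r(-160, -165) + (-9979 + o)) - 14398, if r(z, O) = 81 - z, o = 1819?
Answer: -22317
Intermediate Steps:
(r(-160, -165) + (-9979 + o)) - 14398 = ((81 - 1*(-160)) + (-9979 + 1819)) - 14398 = ((81 + 160) - 8160) - 14398 = (241 - 8160) - 14398 = -7919 - 14398 = -22317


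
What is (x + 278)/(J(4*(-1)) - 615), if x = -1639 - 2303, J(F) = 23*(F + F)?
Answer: 3664/799 ≈ 4.5857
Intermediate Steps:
J(F) = 46*F (J(F) = 23*(2*F) = 46*F)
x = -3942
(x + 278)/(J(4*(-1)) - 615) = (-3942 + 278)/(46*(4*(-1)) - 615) = -3664/(46*(-4) - 615) = -3664/(-184 - 615) = -3664/(-799) = -3664*(-1/799) = 3664/799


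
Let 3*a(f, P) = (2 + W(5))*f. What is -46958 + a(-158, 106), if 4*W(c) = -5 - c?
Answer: -140795/3 ≈ -46932.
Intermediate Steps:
W(c) = -5/4 - c/4 (W(c) = (-5 - c)/4 = -5/4 - c/4)
a(f, P) = -f/6 (a(f, P) = ((2 + (-5/4 - ¼*5))*f)/3 = ((2 + (-5/4 - 5/4))*f)/3 = ((2 - 5/2)*f)/3 = (-f/2)/3 = -f/6)
-46958 + a(-158, 106) = -46958 - ⅙*(-158) = -46958 + 79/3 = -140795/3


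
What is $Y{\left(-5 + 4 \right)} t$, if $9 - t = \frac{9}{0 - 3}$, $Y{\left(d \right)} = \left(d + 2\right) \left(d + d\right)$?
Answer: $-24$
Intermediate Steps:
$Y{\left(d \right)} = 2 d \left(2 + d\right)$ ($Y{\left(d \right)} = \left(2 + d\right) 2 d = 2 d \left(2 + d\right)$)
$t = 12$ ($t = 9 - \frac{9}{0 - 3} = 9 - \frac{9}{-3} = 9 - 9 \left(- \frac{1}{3}\right) = 9 - -3 = 9 + 3 = 12$)
$Y{\left(-5 + 4 \right)} t = 2 \left(-5 + 4\right) \left(2 + \left(-5 + 4\right)\right) 12 = 2 \left(-1\right) \left(2 - 1\right) 12 = 2 \left(-1\right) 1 \cdot 12 = \left(-2\right) 12 = -24$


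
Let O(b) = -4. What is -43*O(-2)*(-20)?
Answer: -3440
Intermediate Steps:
-43*O(-2)*(-20) = -43*(-4)*(-20) = 172*(-20) = -3440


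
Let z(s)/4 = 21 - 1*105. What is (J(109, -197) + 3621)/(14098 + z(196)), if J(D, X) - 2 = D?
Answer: 1866/6881 ≈ 0.27118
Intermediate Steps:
z(s) = -336 (z(s) = 4*(21 - 1*105) = 4*(21 - 105) = 4*(-84) = -336)
J(D, X) = 2 + D
(J(109, -197) + 3621)/(14098 + z(196)) = ((2 + 109) + 3621)/(14098 - 336) = (111 + 3621)/13762 = 3732*(1/13762) = 1866/6881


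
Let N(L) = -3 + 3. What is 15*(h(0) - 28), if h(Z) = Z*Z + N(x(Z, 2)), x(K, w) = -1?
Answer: -420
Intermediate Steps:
N(L) = 0
h(Z) = Z² (h(Z) = Z*Z + 0 = Z² + 0 = Z²)
15*(h(0) - 28) = 15*(0² - 28) = 15*(0 - 28) = 15*(-28) = -420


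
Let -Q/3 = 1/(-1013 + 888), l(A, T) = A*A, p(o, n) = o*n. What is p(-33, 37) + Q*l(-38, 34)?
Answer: -148293/125 ≈ -1186.3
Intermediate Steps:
p(o, n) = n*o
l(A, T) = A²
Q = 3/125 (Q = -3/(-1013 + 888) = -3/(-125) = -3*(-1/125) = 3/125 ≈ 0.024000)
p(-33, 37) + Q*l(-38, 34) = 37*(-33) + (3/125)*(-38)² = -1221 + (3/125)*1444 = -1221 + 4332/125 = -148293/125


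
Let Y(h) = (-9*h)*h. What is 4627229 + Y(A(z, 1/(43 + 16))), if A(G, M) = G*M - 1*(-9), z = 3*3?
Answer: 16104759749/3481 ≈ 4.6265e+6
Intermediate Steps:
z = 9
A(G, M) = 9 + G*M (A(G, M) = G*M + 9 = 9 + G*M)
Y(h) = -9*h**2
4627229 + Y(A(z, 1/(43 + 16))) = 4627229 - 9*(9 + 9/(43 + 16))**2 = 4627229 - 9*(9 + 9/59)**2 = 4627229 - 9*(540/59)**2 = 4627229 - 9*291600/3481 = 4627229 - 2624400/3481 = 16104759749/3481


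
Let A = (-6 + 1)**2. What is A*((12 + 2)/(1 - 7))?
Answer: -175/3 ≈ -58.333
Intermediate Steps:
A = 25 (A = (-5)**2 = 25)
A*((12 + 2)/(1 - 7)) = 25*((12 + 2)/(1 - 7)) = 25*(14/(-6)) = 25*(14*(-1/6)) = 25*(-7/3) = -175/3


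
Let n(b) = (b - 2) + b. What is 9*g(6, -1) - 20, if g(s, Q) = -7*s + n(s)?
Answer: -308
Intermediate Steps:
n(b) = -2 + 2*b (n(b) = (-2 + b) + b = -2 + 2*b)
g(s, Q) = -2 - 5*s (g(s, Q) = -7*s + (-2 + 2*s) = -2 - 5*s)
9*g(6, -1) - 20 = 9*(-2 - 5*6) - 20 = 9*(-2 - 30) - 20 = 9*(-32) - 20 = -288 - 20 = -308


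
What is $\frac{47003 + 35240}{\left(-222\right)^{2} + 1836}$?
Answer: $\frac{82243}{51120} \approx 1.6088$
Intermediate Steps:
$\frac{47003 + 35240}{\left(-222\right)^{2} + 1836} = \frac{82243}{49284 + 1836} = \frac{82243}{51120}$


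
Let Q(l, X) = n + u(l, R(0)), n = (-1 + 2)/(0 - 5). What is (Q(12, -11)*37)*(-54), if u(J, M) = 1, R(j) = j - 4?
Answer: -7992/5 ≈ -1598.4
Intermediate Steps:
R(j) = -4 + j
n = -⅕ (n = 1/(-5) = 1*(-⅕) = -⅕ ≈ -0.20000)
Q(l, X) = ⅘ (Q(l, X) = -⅕ + 1 = ⅘)
(Q(12, -11)*37)*(-54) = ((⅘)*37)*(-54) = (148/5)*(-54) = -7992/5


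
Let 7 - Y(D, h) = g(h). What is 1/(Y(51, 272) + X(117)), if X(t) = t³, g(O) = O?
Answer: 1/1601348 ≈ 6.2447e-7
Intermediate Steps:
Y(D, h) = 7 - h
1/(Y(51, 272) + X(117)) = 1/((7 - 1*272) + 117³) = 1/((7 - 272) + 1601613) = 1/(-265 + 1601613) = 1/1601348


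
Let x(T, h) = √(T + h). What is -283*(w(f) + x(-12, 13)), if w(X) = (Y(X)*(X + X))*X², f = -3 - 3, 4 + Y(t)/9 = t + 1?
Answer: -9903019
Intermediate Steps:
Y(t) = -27 + 9*t (Y(t) = -36 + 9*(t + 1) = -36 + 9*(1 + t) = -36 + (9 + 9*t) = -27 + 9*t)
f = -6
w(X) = 2*X³*(-27 + 9*X) (w(X) = ((-27 + 9*X)*(X + X))*X² = ((-27 + 9*X)*(2*X))*X² = (2*X*(-27 + 9*X))*X² = 2*X³*(-27 + 9*X))
-283*(w(f) + x(-12, 13)) = -283*(18*(-6)³*(-3 - 6) + √(-12 + 13)) = -283*(18*(-216)*(-9) + √1) = -283*(34992 + 1) = -283*34993 = -9903019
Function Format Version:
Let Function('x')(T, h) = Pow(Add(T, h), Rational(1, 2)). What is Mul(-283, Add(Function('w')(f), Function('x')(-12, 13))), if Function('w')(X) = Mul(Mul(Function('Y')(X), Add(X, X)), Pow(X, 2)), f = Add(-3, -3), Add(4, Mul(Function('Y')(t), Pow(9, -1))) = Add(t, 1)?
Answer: -9903019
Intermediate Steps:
Function('Y')(t) = Add(-27, Mul(9, t)) (Function('Y')(t) = Add(-36, Mul(9, Add(t, 1))) = Add(-36, Mul(9, Add(1, t))) = Add(-36, Add(9, Mul(9, t))) = Add(-27, Mul(9, t)))
f = -6
Function('w')(X) = Mul(2, Pow(X, 3), Add(-27, Mul(9, X))) (Function('w')(X) = Mul(Mul(Add(-27, Mul(9, X)), Add(X, X)), Pow(X, 2)) = Mul(Mul(Add(-27, Mul(9, X)), Mul(2, X)), Pow(X, 2)) = Mul(Mul(2, X, Add(-27, Mul(9, X))), Pow(X, 2)) = Mul(2, Pow(X, 3), Add(-27, Mul(9, X))))
Mul(-283, Add(Function('w')(f), Function('x')(-12, 13))) = Mul(-283, Add(Mul(18, Pow(-6, 3), Add(-3, -6)), Pow(Add(-12, 13), Rational(1, 2)))) = Mul(-283, Add(Mul(18, -216, -9), Pow(1, Rational(1, 2)))) = Mul(-283, Add(34992, 1)) = Mul(-283, 34993) = -9903019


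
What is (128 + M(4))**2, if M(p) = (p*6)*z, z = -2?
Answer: 6400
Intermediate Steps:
M(p) = -12*p (M(p) = (p*6)*(-2) = (6*p)*(-2) = -12*p)
(128 + M(4))**2 = (128 - 12*4)**2 = (128 - 48)**2 = 80**2 = 6400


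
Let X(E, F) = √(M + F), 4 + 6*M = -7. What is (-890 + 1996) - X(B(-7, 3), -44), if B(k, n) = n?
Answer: 1106 - 5*I*√66/6 ≈ 1106.0 - 6.77*I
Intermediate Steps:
M = -11/6 (M = -⅔ + (⅙)*(-7) = -⅔ - 7/6 = -11/6 ≈ -1.8333)
X(E, F) = √(-11/6 + F)
(-890 + 1996) - X(B(-7, 3), -44) = (-890 + 1996) - √(-66 + 36*(-44))/6 = 1106 - √(-66 - 1584)/6 = 1106 - √(-1650)/6 = 1106 - 5*I*√66/6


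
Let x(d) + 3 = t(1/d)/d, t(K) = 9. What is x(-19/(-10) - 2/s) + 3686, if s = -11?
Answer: 844397/229 ≈ 3687.3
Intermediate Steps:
x(d) = -3 + 9/d
x(-19/(-10) - 2/s) + 3686 = (-3 + 9/(-19/(-10) - 2/(-11))) + 3686 = (-3 + 9/(-19*(-1/10) - 2*(-1/11))) + 3686 = (-3 + 9/(19/10 + 2/11)) + 3686 = (-3 + 9/(229/110)) + 3686 = (-3 + 9*(110/229)) + 3686 = (-3 + 990/229) + 3686 = 303/229 + 3686 = 844397/229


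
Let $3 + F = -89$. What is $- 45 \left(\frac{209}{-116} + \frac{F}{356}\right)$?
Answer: $\frac{957105}{10324} \approx 92.707$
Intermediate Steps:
$F = -92$ ($F = -3 - 89 = -92$)
$- 45 \left(\frac{209}{-116} + \frac{F}{356}\right) = - 45 \left(\frac{209}{-116} - \frac{92}{356}\right) = - 45 \left(209 \left(- \frac{1}{116}\right) - \frac{23}{89}\right) = - 45 \left(- \frac{209}{116} - \frac{23}{89}\right) = \left(-45\right) \left(- \frac{21269}{10324}\right) = \frac{957105}{10324}$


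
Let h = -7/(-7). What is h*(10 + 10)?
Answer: 20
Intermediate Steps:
h = 1 (h = -7*(-1/7) = 1)
h*(10 + 10) = 1*(10 + 10) = 1*20 = 20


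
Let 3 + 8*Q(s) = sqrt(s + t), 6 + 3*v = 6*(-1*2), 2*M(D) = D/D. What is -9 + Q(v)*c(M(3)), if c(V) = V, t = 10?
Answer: -145/16 ≈ -9.0625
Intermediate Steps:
M(D) = 1/2 (M(D) = (D/D)/2 = (1/2)*1 = 1/2)
v = -6 (v = -2 + (6*(-1*2))/3 = -2 + (6*(-2))/3 = -2 + (1/3)*(-12) = -2 - 4 = -6)
Q(s) = -3/8 + sqrt(10 + s)/8 (Q(s) = -3/8 + sqrt(s + 10)/8 = -3/8 + sqrt(10 + s)/8)
-9 + Q(v)*c(M(3)) = -9 + (-3/8 + sqrt(10 - 6)/8)*(1/2) = -9 + (-3/8 + sqrt(4)/8)*(1/2) = -9 + (-3/8 + (1/8)*2)*(1/2) = -9 + (-3/8 + 1/4)*(1/2) = -9 - 1/8*1/2 = -9 - 1/16 = -145/16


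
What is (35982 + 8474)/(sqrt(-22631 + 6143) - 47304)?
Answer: -29207592/31078957 - 11114*I*sqrt(458)/93236871 ≈ -0.93979 - 0.002551*I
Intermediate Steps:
(35982 + 8474)/(sqrt(-22631 + 6143) - 47304) = 44456/(sqrt(-16488) - 47304) = 44456/(6*I*sqrt(458) - 47304) = 44456/(-47304 + 6*I*sqrt(458))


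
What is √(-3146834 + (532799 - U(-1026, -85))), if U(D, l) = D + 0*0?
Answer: I*√2613009 ≈ 1616.5*I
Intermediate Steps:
U(D, l) = D (U(D, l) = D + 0 = D)
√(-3146834 + (532799 - U(-1026, -85))) = √(-3146834 + (532799 - 1*(-1026))) = √(-3146834 + (532799 + 1026)) = √(-3146834 + 533825) = √(-2613009) = I*√2613009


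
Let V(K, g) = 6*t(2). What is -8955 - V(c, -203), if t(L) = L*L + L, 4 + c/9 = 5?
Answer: -8991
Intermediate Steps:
c = 9 (c = -36 + 9*5 = -36 + 45 = 9)
t(L) = L + L² (t(L) = L² + L = L + L²)
V(K, g) = 36 (V(K, g) = 6*(2*(1 + 2)) = 6*(2*3) = 6*6 = 36)
-8955 - V(c, -203) = -8955 - 1*36 = -8955 - 36 = -8991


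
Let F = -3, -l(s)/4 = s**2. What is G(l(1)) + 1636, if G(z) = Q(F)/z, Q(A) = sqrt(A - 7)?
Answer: 1636 - I*sqrt(10)/4 ≈ 1636.0 - 0.79057*I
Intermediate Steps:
l(s) = -4*s**2
Q(A) = sqrt(-7 + A)
G(z) = I*sqrt(10)/z (G(z) = sqrt(-7 - 3)/z = sqrt(-10)/z = (I*sqrt(10))/z = I*sqrt(10)/z)
G(l(1)) + 1636 = I*sqrt(10)/((-4*1**2)) + 1636 = I*sqrt(10)/((-4*1)) + 1636 = I*sqrt(10)/(-4) + 1636 = I*sqrt(10)*(-1/4) + 1636 = -I*sqrt(10)/4 + 1636 = 1636 - I*sqrt(10)/4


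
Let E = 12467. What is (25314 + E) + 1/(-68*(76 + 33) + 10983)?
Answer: 134915952/3571 ≈ 37781.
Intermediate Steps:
(25314 + E) + 1/(-68*(76 + 33) + 10983) = (25314 + 12467) + 1/(-68*(76 + 33) + 10983) = 37781 + 1/(-68*109 + 10983) = 37781 + 1/(-7412 + 10983) = 37781 + 1/3571 = 134915952/3571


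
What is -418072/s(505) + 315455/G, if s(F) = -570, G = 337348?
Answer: 70607781203/96144180 ≈ 734.39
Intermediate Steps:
-418072/s(505) + 315455/G = -418072/(-570) + 315455/337348 = -418072*(-1/570) + 315455*(1/337348) = 209036/285 + 315455/337348 = 70607781203/96144180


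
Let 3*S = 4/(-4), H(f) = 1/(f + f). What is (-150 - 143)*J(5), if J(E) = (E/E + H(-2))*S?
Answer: 293/4 ≈ 73.250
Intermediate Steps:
H(f) = 1/(2*f)
S = -⅓ (S = (4/(-4))/3 = (4*(-¼))/3 = (⅓)*(-1) = -⅓ ≈ -0.33333)
J(E) = -¼ (J(E) = (E/E + (½)/(-2))*(-⅓) = (1 + (½)*(-½))*(-⅓) = (1 - ¼)*(-⅓) = (¾)*(-⅓) = -¼)
(-150 - 143)*J(5) = (-150 - 143)*(-¼) = -293*(-¼) = 293/4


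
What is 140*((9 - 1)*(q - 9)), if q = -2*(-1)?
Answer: -7840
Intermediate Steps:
q = 2
140*((9 - 1)*(q - 9)) = 140*((9 - 1)*(2 - 9)) = 140*(8*(-7)) = 140*(-56) = -7840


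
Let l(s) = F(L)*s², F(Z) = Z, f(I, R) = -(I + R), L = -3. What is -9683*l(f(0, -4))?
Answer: 464784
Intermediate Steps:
f(I, R) = -I - R
l(s) = -3*s²
-9683*l(f(0, -4)) = -(-29049)*(-1*0 - 1*(-4))² = -(-29049)*(0 + 4)² = -(-29049)*4² = -(-29049)*16 = -9683*(-48) = 464784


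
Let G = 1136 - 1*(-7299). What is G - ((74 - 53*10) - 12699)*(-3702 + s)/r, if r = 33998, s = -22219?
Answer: -54217625/33998 ≈ -1594.7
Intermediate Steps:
G = 8435 (G = 1136 + 7299 = 8435)
G - ((74 - 53*10) - 12699)*(-3702 + s)/r = 8435 - ((74 - 53*10) - 12699)*(-3702 - 22219)/33998 = 8435 - ((74 - 530) - 12699)*(-25921)/33998 = 8435 - (-456 - 12699)*(-25921)/33998 = 8435 - (-13155*(-25921))/33998 = 8435 - 340990755/33998 = -54217625/33998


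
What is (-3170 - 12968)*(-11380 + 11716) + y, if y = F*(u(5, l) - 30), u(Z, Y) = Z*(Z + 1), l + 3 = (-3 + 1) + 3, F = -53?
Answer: -5422368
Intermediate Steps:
l = -2 (l = -3 + ((-3 + 1) + 3) = -3 + (-2 + 3) = -3 + 1 = -2)
u(Z, Y) = Z*(1 + Z)
y = 0 (y = -53*(5*(1 + 5) - 30) = -53*(5*6 - 30) = -53*(30 - 30) = -53*0 = 0)
(-3170 - 12968)*(-11380 + 11716) + y = (-3170 - 12968)*(-11380 + 11716) + 0 = -16138*336 + 0 = -5422368 + 0 = -5422368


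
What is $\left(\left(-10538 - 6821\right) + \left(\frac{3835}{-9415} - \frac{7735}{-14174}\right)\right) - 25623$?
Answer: $- \frac{1147170498897}{26689642} \approx -42982.0$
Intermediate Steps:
$\left(\left(-10538 - 6821\right) + \left(\frac{3835}{-9415} - \frac{7735}{-14174}\right)\right) - 25623 = \left(-17359 + \left(3835 \left(- \frac{1}{9415}\right) - - \frac{7735}{14174}\right)\right) - 25623 = \left(-17359 + \left(- \frac{767}{1883} + \frac{7735}{14174}\right)\right) - 25623 = \left(-17359 + \frac{3693547}{26689642}\right) - 25623 = - \frac{463301801931}{26689642} - 25623 = - \frac{1147170498897}{26689642}$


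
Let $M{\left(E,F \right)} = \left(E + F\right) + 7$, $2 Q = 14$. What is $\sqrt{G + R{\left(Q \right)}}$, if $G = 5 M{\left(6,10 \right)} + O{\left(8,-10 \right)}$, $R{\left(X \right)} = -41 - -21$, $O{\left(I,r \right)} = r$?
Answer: $\sqrt{85} \approx 9.2195$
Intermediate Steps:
$Q = 7$ ($Q = \frac{1}{2} \cdot 14 = 7$)
$R{\left(X \right)} = -20$ ($R{\left(X \right)} = -41 + 21 = -20$)
$M{\left(E,F \right)} = 7 + E + F$
$G = 105$ ($G = 5 \left(7 + 6 + 10\right) - 10 = 5 \cdot 23 - 10 = 115 - 10 = 105$)
$\sqrt{G + R{\left(Q \right)}} = \sqrt{105 - 20} = \sqrt{85}$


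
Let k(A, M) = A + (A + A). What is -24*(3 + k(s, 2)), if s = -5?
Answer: 288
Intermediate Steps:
k(A, M) = 3*A (k(A, M) = A + 2*A = 3*A)
-24*(3 + k(s, 2)) = -24*(3 + 3*(-5)) = -24*(3 - 15) = -24*(-12) = 288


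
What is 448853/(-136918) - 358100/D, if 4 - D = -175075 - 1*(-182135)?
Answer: 5732903629/120761676 ≈ 47.473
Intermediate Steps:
D = -7056 (D = 4 - (-175075 - 1*(-182135)) = 4 - (-175075 + 182135) = 4 - 1*7060 = 4 - 7060 = -7056)
448853/(-136918) - 358100/D = 448853/(-136918) - 358100/(-7056) = 448853*(-1/136918) - 358100*(-1/7056) = -448853/136918 + 89525/1764 = 5732903629/120761676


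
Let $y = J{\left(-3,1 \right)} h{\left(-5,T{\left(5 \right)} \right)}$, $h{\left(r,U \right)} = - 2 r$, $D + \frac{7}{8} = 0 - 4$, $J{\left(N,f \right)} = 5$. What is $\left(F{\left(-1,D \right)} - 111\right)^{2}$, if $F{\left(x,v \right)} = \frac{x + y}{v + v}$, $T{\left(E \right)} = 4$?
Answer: $\frac{20475625}{1521} \approx 13462.0$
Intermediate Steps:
$D = - \frac{39}{8}$ ($D = - \frac{7}{8} + \left(0 - 4\right) = - \frac{7}{8} - 4 = - \frac{39}{8} \approx -4.875$)
$y = 50$ ($y = 5 \left(\left(-2\right) \left(-5\right)\right) = 5 \cdot 10 = 50$)
$F{\left(x,v \right)} = \frac{50 + x}{2 v}$ ($F{\left(x,v \right)} = \frac{x + 50}{v + v} = \frac{50 + x}{2 v}$)
$\left(F{\left(-1,D \right)} - 111\right)^{2} = \left(\frac{50 - 1}{2 \left(- \frac{39}{8}\right)} - 111\right)^{2} = \left(\frac{1}{2} \left(- \frac{8}{39}\right) 49 - 111\right)^{2} = \left(- \frac{196}{39} - 111\right)^{2} = \left(- \frac{4525}{39}\right)^{2} = \frac{20475625}{1521}$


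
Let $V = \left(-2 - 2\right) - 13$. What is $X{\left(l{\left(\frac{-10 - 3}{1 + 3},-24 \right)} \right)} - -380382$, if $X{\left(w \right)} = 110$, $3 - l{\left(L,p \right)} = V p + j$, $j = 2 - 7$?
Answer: $380492$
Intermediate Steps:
$j = -5$ ($j = 2 - 7 = -5$)
$V = -17$ ($V = -4 - 13 = -17$)
$l{\left(L,p \right)} = 8 + 17 p$ ($l{\left(L,p \right)} = 3 - \left(- 17 p - 5\right) = 3 - \left(-5 - 17 p\right) = 3 + \left(5 + 17 p\right) = 8 + 17 p$)
$X{\left(l{\left(\frac{-10 - 3}{1 + 3},-24 \right)} \right)} - -380382 = 110 - -380382 = 110 + 380382 = 380492$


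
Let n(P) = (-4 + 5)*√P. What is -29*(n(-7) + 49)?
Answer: -1421 - 29*I*√7 ≈ -1421.0 - 76.727*I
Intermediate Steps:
n(P) = √P (n(P) = 1*√P = √P)
-29*(n(-7) + 49) = -29*(√(-7) + 49) = -29*(I*√7 + 49) = -29*(49 + I*√7) = -1421 - 29*I*√7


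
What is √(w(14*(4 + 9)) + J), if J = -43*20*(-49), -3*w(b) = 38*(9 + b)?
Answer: √357486/3 ≈ 199.30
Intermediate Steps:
w(b) = -114 - 38*b/3 (w(b) = -38*(9 + b)/3 = -(342 + 38*b)/3 = -114 - 38*b/3)
J = 42140 (J = -860*(-49) = 42140)
√(w(14*(4 + 9)) + J) = √((-114 - 532*(4 + 9)/3) + 42140) = √((-114 - 532*13/3) + 42140) = √((-114 - 38/3*182) + 42140) = √((-114 - 6916/3) + 42140) = √(-7258/3 + 42140) = √(119162/3) = √357486/3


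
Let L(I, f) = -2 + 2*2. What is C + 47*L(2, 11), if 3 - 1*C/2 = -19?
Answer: 138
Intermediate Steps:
C = 44 (C = 6 - 2*(-19) = 6 + 38 = 44)
L(I, f) = 2 (L(I, f) = -2 + 4 = 2)
C + 47*L(2, 11) = 44 + 47*2 = 44 + 94 = 138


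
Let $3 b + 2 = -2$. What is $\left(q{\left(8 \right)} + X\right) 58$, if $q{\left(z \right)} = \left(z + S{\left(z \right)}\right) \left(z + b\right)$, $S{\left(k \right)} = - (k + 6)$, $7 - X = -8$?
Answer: $-1450$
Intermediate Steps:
$X = 15$ ($X = 7 - -8 = 7 + 8 = 15$)
$S{\left(k \right)} = -6 - k$ ($S{\left(k \right)} = - (6 + k) = -6 - k$)
$b = - \frac{4}{3}$ ($b = - \frac{2}{3} + \frac{1}{3} \left(-2\right) = - \frac{2}{3} - \frac{2}{3} = - \frac{4}{3} \approx -1.3333$)
$q{\left(z \right)} = 8 - 6 z$ ($q{\left(z \right)} = \left(z - \left(6 + z\right)\right) \left(z - \frac{4}{3}\right) = - 6 \left(- \frac{4}{3} + z\right) = 8 - 6 z$)
$\left(q{\left(8 \right)} + X\right) 58 = \left(\left(8 - 48\right) + 15\right) 58 = \left(-40 + 15\right) 58 = \left(-25\right) 58 = -1450$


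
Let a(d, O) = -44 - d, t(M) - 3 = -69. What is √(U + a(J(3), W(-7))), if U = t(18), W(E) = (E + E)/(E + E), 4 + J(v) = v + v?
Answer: 4*I*√7 ≈ 10.583*I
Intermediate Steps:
J(v) = -4 + 2*v (J(v) = -4 + (v + v) = -4 + 2*v)
t(M) = -66 (t(M) = 3 - 69 = -66)
W(E) = 1 (W(E) = (2*E)/((2*E)) = (2*E)*(1/(2*E)) = 1)
U = -66
√(U + a(J(3), W(-7))) = √(-66 + (-44 - (-4 + 2*3))) = √(-66 + (-44 - (-4 + 6))) = √(-66 + (-44 - 1*2)) = √(-66 + (-44 - 2)) = √(-66 - 46) = √(-112) = 4*I*√7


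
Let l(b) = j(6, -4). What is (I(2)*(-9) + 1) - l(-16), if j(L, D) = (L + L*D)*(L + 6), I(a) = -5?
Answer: 262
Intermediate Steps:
j(L, D) = (6 + L)*(L + D*L) (j(L, D) = (L + D*L)*(6 + L) = (6 + L)*(L + D*L))
l(b) = -216 (l(b) = 6*(6 + 6 + 6*(-4) - 4*6) = 6*(6 + 6 - 24 - 24) = 6*(-36) = -216)
(I(2)*(-9) + 1) - l(-16) = (-5*(-9) + 1) - 1*(-216) = (45 + 1) + 216 = 46 + 216 = 262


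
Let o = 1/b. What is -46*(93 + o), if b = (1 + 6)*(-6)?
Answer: -89815/21 ≈ -4276.9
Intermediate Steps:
b = -42 (b = 7*(-6) = -42)
o = -1/42 (o = 1/(-42) = -1/42 ≈ -0.023810)
-46*(93 + o) = -46*(93 - 1/42) = -46*3905/42 = -89815/21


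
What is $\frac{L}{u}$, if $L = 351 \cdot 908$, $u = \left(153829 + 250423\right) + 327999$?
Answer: $\frac{24516}{56327} \approx 0.43524$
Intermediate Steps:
$u = 732251$ ($u = 404252 + 327999 = 732251$)
$L = 318708$
$\frac{L}{u} = \frac{318708}{732251} = 318708 \cdot \frac{1}{732251} = \frac{24516}{56327}$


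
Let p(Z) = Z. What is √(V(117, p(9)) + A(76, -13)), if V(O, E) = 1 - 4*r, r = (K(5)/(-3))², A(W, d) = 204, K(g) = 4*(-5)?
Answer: 7*√5/3 ≈ 5.2175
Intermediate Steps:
K(g) = -20
r = 400/9 (r = (-20/(-3))² = (-20*(-⅓))² = (20/3)² = 400/9 ≈ 44.444)
V(O, E) = -1591/9 (V(O, E) = 1 - 4*400/9 = 1 - 1600/9 = -1591/9)
√(V(117, p(9)) + A(76, -13)) = √(-1591/9 + 204) = √(245/9) = 7*√5/3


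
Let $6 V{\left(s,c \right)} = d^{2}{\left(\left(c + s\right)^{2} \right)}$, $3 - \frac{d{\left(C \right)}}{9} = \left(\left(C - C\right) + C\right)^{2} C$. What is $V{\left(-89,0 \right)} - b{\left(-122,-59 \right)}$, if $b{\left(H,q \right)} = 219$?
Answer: $3334370448090783409529595$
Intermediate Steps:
$d{\left(C \right)} = 27 - 9 C^{3}$ ($d{\left(C \right)} = 27 - 9 \left(\left(C - C\right) + C\right)^{2} C = 27 - 9 \left(0 + C\right)^{2} C = 27 - 9 C^{2} C = 27 - 9 C^{3}$)
$V{\left(s,c \right)} = \frac{\left(27 - 9 \left(c + s\right)^{6}\right)^{2}}{6}$ ($V{\left(s,c \right)} = \frac{\left(27 - 9 \left(\left(c + s\right)^{2}\right)^{3}\right)^{2}}{6} = \frac{\left(27 - 9 \left(c + s\right)^{6}\right)^{2}}{6}$)
$V{\left(-89,0 \right)} - b{\left(-122,-59 \right)} = \frac{27 \left(-3 + \left(0 - 89\right)^{6}\right)^{2}}{2} - 219 = \frac{27 \left(-3 + \left(-89\right)^{6}\right)^{2}}{2} - 219 = \frac{27 \left(-3 + 496981290961\right)^{2}}{2} - 219 = \frac{27 \cdot 496981290958^{2}}{2} - 219 = \frac{27}{2} \cdot 246990403562280252557764 - 219 = 3334370448090783409529814 - 219 = 3334370448090783409529595$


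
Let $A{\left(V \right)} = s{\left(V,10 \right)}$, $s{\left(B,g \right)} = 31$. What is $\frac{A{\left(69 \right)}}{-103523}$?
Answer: $- \frac{31}{103523} \approx -0.00029945$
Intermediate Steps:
$A{\left(V \right)} = 31$
$\frac{A{\left(69 \right)}}{-103523} = \frac{31}{-103523} = 31 \left(- \frac{1}{103523}\right) = - \frac{31}{103523}$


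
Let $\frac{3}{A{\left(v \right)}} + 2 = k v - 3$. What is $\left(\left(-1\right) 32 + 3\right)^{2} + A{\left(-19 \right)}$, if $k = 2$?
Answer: $\frac{36160}{43} \approx 840.93$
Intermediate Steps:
$A{\left(v \right)} = \frac{3}{-5 + 2 v}$ ($A{\left(v \right)} = \frac{3}{-2 + \left(2 v - 3\right)} = \frac{3}{-2 + \left(-3 + 2 v\right)} = \frac{3}{-5 + 2 v}$)
$\left(\left(-1\right) 32 + 3\right)^{2} + A{\left(-19 \right)} = \left(\left(-1\right) 32 + 3\right)^{2} + \frac{3}{-5 + 2 \left(-19\right)} = \left(-32 + 3\right)^{2} + \frac{3}{-5 - 38} = \left(-29\right)^{2} + \frac{3}{-43} = 841 + 3 \left(- \frac{1}{43}\right) = 841 - \frac{3}{43} = \frac{36160}{43}$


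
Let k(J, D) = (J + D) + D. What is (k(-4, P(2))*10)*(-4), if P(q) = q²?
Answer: -160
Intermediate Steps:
k(J, D) = J + 2*D (k(J, D) = (D + J) + D = J + 2*D)
(k(-4, P(2))*10)*(-4) = ((-4 + 2*2²)*10)*(-4) = ((-4 + 2*4)*10)*(-4) = ((-4 + 8)*10)*(-4) = (4*10)*(-4) = 40*(-4) = -160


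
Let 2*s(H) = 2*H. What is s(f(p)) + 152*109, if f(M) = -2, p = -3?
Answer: 16566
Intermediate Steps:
s(H) = H (s(H) = (2*H)/2 = H)
s(f(p)) + 152*109 = -2 + 152*109 = -2 + 16568 = 16566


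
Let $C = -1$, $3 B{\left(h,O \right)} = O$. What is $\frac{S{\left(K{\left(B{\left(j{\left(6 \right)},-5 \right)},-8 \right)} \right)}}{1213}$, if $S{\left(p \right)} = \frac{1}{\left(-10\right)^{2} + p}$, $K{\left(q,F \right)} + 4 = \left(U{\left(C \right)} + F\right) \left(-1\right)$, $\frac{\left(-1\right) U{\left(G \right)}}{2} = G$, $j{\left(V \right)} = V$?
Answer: $\frac{1}{123726} \approx 8.0824 \cdot 10^{-6}$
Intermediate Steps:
$B{\left(h,O \right)} = \frac{O}{3}$
$U{\left(G \right)} = - 2 G$
$K{\left(q,F \right)} = -6 - F$ ($K{\left(q,F \right)} = -4 + \left(\left(-2\right) \left(-1\right) + F\right) \left(-1\right) = -4 + \left(2 + F\right) \left(-1\right) = -4 - \left(2 + F\right) = -6 - F$)
$S{\left(p \right)} = \frac{1}{100 + p}$
$\frac{S{\left(K{\left(B{\left(j{\left(6 \right)},-5 \right)},-8 \right)} \right)}}{1213} = \frac{1}{\left(100 - -2\right) 1213} = \frac{1}{100 + \left(-6 + 8\right)} \frac{1}{1213} = \frac{1}{100 + 2} \cdot \frac{1}{1213} = \frac{1}{102} \cdot \frac{1}{1213} = \frac{1}{123726}$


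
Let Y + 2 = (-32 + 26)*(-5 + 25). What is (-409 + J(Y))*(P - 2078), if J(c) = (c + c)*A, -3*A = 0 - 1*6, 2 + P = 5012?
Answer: -2630004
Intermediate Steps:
P = 5010 (P = -2 + 5012 = 5010)
A = 2 (A = -(0 - 1*6)/3 = -(0 - 6)/3 = -⅓*(-6) = 2)
Y = -122 (Y = -2 + (-32 + 26)*(-5 + 25) = -2 - 6*20 = -2 - 120 = -122)
J(c) = 4*c (J(c) = (c + c)*2 = (2*c)*2 = 4*c)
(-409 + J(Y))*(P - 2078) = (-409 + 4*(-122))*(5010 - 2078) = (-409 - 488)*2932 = -897*2932 = -2630004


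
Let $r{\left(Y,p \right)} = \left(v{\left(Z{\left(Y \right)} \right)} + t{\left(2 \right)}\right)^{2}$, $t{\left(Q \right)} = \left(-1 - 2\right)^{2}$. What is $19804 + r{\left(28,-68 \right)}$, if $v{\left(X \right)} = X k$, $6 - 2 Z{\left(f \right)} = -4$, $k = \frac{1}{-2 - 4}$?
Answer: $\frac{715345}{36} \approx 19871.0$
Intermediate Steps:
$t{\left(Q \right)} = 9$ ($t{\left(Q \right)} = \left(-3\right)^{2} = 9$)
$k = - \frac{1}{6}$ ($k = \frac{1}{-6} = - \frac{1}{6} \approx -0.16667$)
$Z{\left(f \right)} = 5$ ($Z{\left(f \right)} = 3 - -2 = 3 + 2 = 5$)
$v{\left(X \right)} = - \frac{X}{6}$ ($v{\left(X \right)} = X \left(- \frac{1}{6}\right) = - \frac{X}{6}$)
$r{\left(Y,p \right)} = \frac{2401}{36}$ ($r{\left(Y,p \right)} = \left(\left(- \frac{1}{6}\right) 5 + 9\right)^{2} = \left(- \frac{5}{6} + 9\right)^{2} = \left(\frac{49}{6}\right)^{2} = \frac{2401}{36}$)
$19804 + r{\left(28,-68 \right)} = 19804 + \frac{2401}{36} = \frac{715345}{36}$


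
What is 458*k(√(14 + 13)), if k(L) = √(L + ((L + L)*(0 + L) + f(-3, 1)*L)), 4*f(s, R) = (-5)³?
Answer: 229*3^(¾)*√(-121 + 24*√3) ≈ 4652.3*I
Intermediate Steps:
f(s, R) = -125/4 (f(s, R) = (¼)*(-5)³ = (¼)*(-125) = -125/4)
k(L) = √(2*L² - 121*L/4) (k(L) = √(L + ((L + L)*(0 + L) - 125*L/4)) = √(L + ((2*L)*L - 125*L/4)) = √(L + (2*L² - 125*L/4)) = √(2*L² - 121*L/4))
458*k(√(14 + 13)) = 458*(√(√(14 + 13)*(-121 + 8*√(14 + 13)))/2) = 458*(√(√27*(-121 + 8*√27))/2) = 458*(√((3*√3)*(-121 + 8*(3*√3)))/2) = 458*(√((3*√3)*(-121 + 24*√3))/2) = 458*(√(3*√3*(-121 + 24*√3))/2) = 458*((3^(¾)*√(-121 + 24*√3))/2) = 458*(3^(¾)*√(-121 + 24*√3)/2) = 229*3^(¾)*√(-121 + 24*√3)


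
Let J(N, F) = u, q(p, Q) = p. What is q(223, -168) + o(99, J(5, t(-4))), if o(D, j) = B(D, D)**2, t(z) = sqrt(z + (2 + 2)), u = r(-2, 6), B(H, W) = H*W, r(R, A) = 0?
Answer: 96059824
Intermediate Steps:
u = 0
t(z) = sqrt(4 + z) (t(z) = sqrt(z + 4) = sqrt(4 + z))
J(N, F) = 0
o(D, j) = D**4 (o(D, j) = (D*D)**2 = (D**2)**2 = D**4)
q(223, -168) + o(99, J(5, t(-4))) = 223 + 99**4 = 223 + 96059601 = 96059824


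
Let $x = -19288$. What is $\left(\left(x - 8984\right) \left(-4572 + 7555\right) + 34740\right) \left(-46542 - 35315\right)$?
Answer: $6900597161052$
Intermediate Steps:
$\left(\left(x - 8984\right) \left(-4572 + 7555\right) + 34740\right) \left(-46542 - 35315\right) = \left(\left(-19288 - 8984\right) \left(-4572 + 7555\right) + 34740\right) \left(-46542 - 35315\right) = \left(\left(-28272\right) 2983 + 34740\right) \left(-81857\right) = \left(-84335376 + 34740\right) \left(-81857\right) = \left(-84300636\right) \left(-81857\right) = 6900597161052$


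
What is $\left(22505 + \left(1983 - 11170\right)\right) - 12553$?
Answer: $765$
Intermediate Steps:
$\left(22505 + \left(1983 - 11170\right)\right) - 12553 = \left(22505 - 9187\right) - 12553 = 13318 - 12553 = 765$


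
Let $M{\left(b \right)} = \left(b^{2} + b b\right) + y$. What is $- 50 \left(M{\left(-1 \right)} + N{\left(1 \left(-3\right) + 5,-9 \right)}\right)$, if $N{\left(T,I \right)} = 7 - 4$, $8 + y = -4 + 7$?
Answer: $0$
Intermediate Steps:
$y = -5$ ($y = -8 + \left(-4 + 7\right) = -8 + 3 = -5$)
$N{\left(T,I \right)} = 3$
$M{\left(b \right)} = -5 + 2 b^{2}$ ($M{\left(b \right)} = \left(b^{2} + b b\right) - 5 = \left(b^{2} + b^{2}\right) - 5 = 2 b^{2} - 5 = -5 + 2 b^{2}$)
$- 50 \left(M{\left(-1 \right)} + N{\left(1 \left(-3\right) + 5,-9 \right)}\right) = - 50 \left(\left(-5 + 2 \left(-1\right)^{2}\right) + 3\right) = - 50 \left(\left(-5 + 2 \cdot 1\right) + 3\right) = - 50 \left(\left(-5 + 2\right) + 3\right) = - 50 \left(-3 + 3\right) = \left(-50\right) 0 = 0$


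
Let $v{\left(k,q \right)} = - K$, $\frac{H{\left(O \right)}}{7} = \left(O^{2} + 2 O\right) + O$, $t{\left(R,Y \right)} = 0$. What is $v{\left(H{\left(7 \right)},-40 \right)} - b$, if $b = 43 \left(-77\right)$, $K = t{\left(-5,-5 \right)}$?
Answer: $3311$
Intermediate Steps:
$H{\left(O \right)} = 7 O^{2} + 21 O$ ($H{\left(O \right)} = 7 \left(\left(O^{2} + 2 O\right) + O\right) = 7 \left(O^{2} + 3 O\right) = 7 O^{2} + 21 O$)
$K = 0$
$b = -3311$
$v{\left(k,q \right)} = 0$ ($v{\left(k,q \right)} = \left(-1\right) 0 = 0$)
$v{\left(H{\left(7 \right)},-40 \right)} - b = 0 - -3311 = 0 + 3311 = 3311$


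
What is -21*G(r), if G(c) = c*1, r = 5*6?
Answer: -630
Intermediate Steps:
r = 30
G(c) = c
-21*G(r) = -21*30 = -630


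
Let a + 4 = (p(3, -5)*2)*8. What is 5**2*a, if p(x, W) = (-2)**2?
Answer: 1500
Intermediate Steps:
p(x, W) = 4
a = 60 (a = -4 + (4*2)*8 = -4 + 8*8 = -4 + 64 = 60)
5**2*a = 5**2*60 = 25*60 = 1500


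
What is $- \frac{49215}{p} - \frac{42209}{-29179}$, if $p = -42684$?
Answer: $\frac{1079231147}{415158812} \approx 2.5996$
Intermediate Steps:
$- \frac{49215}{p} - \frac{42209}{-29179} = - \frac{49215}{-42684} - \frac{42209}{-29179} = \left(-49215\right) \left(- \frac{1}{42684}\right) - - \frac{42209}{29179} = \frac{16405}{14228} + \frac{42209}{29179} = \frac{1079231147}{415158812}$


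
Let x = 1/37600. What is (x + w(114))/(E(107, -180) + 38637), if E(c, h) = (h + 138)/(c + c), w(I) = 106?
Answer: 426459307/155443588800 ≈ 0.0027435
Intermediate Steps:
x = 1/37600 ≈ 2.6596e-5
E(c, h) = (138 + h)/(2*c) (E(c, h) = (138 + h)/((2*c)) = (138 + h)*(1/(2*c)) = (138 + h)/(2*c))
(x + w(114))/(E(107, -180) + 38637) = (1/37600 + 106)/((½)*(138 - 180)/107 + 38637) = 3985601/(37600*((½)*(1/107)*(-42) + 38637)) = 3985601/(37600*(-21/107 + 38637)) = 3985601/(37600*(4134138/107)) = (3985601/37600)*(107/4134138) = 426459307/155443588800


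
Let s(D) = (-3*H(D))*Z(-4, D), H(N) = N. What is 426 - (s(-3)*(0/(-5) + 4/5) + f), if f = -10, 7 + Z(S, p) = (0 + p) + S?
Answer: 2684/5 ≈ 536.80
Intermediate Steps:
Z(S, p) = -7 + S + p (Z(S, p) = -7 + ((0 + p) + S) = -7 + (p + S) = -7 + (S + p) = -7 + S + p)
s(D) = -3*D*(-11 + D) (s(D) = (-3*D)*(-7 - 4 + D) = (-3*D)*(-11 + D) = -3*D*(-11 + D))
426 - (s(-3)*(0/(-5) + 4/5) + f) = 426 - ((3*(-3)*(11 - 1*(-3)))*(0/(-5) + 4/5) - 10) = 426 - ((3*(-3)*(11 + 3))*(0*(-⅕) + 4*(⅕)) - 10) = 426 - ((3*(-3)*14)*(0 + ⅘) - 10) = 426 - (-126*⅘ - 10) = 426 - (-504/5 - 10) = 426 - 1*(-554/5) = 426 + 554/5 = 2684/5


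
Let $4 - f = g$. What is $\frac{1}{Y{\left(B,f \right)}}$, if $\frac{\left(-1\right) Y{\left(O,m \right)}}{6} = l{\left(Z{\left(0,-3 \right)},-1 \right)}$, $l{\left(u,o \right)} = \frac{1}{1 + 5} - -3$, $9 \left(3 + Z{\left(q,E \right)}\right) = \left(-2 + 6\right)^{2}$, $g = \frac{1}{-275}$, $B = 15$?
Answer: $- \frac{1}{19} \approx -0.052632$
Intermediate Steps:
$g = - \frac{1}{275} \approx -0.0036364$
$Z{\left(q,E \right)} = - \frac{11}{9}$ ($Z{\left(q,E \right)} = -3 + \frac{\left(-2 + 6\right)^{2}}{9} = -3 + \frac{4^{2}}{9} = -3 + \frac{1}{9} \cdot 16 = -3 + \frac{16}{9} = - \frac{11}{9}$)
$f = \frac{1101}{275}$ ($f = 4 - - \frac{1}{275} = 4 + \frac{1}{275} = \frac{1101}{275} \approx 4.0036$)
$l{\left(u,o \right)} = \frac{19}{6}$ ($l{\left(u,o \right)} = \frac{1}{6} + 3 = \frac{19}{6}$)
$Y{\left(O,m \right)} = -19$ ($Y{\left(O,m \right)} = \left(-6\right) \frac{19}{6} = -19$)
$\frac{1}{Y{\left(B,f \right)}} = \frac{1}{-19} = - \frac{1}{19}$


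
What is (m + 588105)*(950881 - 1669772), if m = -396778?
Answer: -137543258357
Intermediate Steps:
(m + 588105)*(950881 - 1669772) = (-396778 + 588105)*(950881 - 1669772) = 191327*(-718891) = -137543258357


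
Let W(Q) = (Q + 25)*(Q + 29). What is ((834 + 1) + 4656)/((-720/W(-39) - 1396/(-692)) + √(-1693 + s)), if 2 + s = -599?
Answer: -25168739785/3378525399 - 8052666811*I*√2294/3378525399 ≈ -7.4496 - 114.16*I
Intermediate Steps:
s = -601 (s = -2 - 599 = -601)
W(Q) = (25 + Q)*(29 + Q)
((834 + 1) + 4656)/((-720/W(-39) - 1396/(-692)) + √(-1693 + s)) = ((834 + 1) + 4656)/((-720/(725 + (-39)² + 54*(-39)) - 1396/(-692)) + √(-1693 - 601)) = (835 + 4656)/((-720/(725 + 1521 - 2106) - 1396*(-1/692)) + √(-2294)) = 5491/((-720/140 + 349/173) + I*√2294) = 5491/((-720*1/140 + 349/173) + I*√2294) = 5491/((-36/7 + 349/173) + I*√2294) = 5491/(-3785/1211 + I*√2294)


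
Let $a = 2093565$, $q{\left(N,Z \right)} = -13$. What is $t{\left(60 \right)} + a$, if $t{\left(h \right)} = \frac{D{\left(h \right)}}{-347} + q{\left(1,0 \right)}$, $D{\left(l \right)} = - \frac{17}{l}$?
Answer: $\frac{43587752657}{20820} \approx 2.0936 \cdot 10^{6}$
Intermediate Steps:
$t{\left(h \right)} = -13 + \frac{17}{347 h}$ ($t{\left(h \right)} = \frac{\left(-17\right) \frac{1}{h}}{-347} - 13 = - \frac{17}{h} \left(- \frac{1}{347}\right) - 13 = \frac{17}{347 h} - 13 = -13 + \frac{17}{347 h}$)
$t{\left(60 \right)} + a = \left(-13 + \frac{17}{347 \cdot 60}\right) + 2093565 = \left(-13 + \frac{17}{347} \cdot \frac{1}{60}\right) + 2093565 = \left(-13 + \frac{17}{20820}\right) + 2093565 = - \frac{270643}{20820} + 2093565 = \frac{43587752657}{20820}$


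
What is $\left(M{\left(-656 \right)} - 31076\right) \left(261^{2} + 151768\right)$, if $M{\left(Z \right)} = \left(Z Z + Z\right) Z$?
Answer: $-61986963291684$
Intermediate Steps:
$M{\left(Z \right)} = Z \left(Z + Z^{2}\right)$ ($M{\left(Z \right)} = \left(Z^{2} + Z\right) Z = \left(Z + Z^{2}\right) Z = Z \left(Z + Z^{2}\right)$)
$\left(M{\left(-656 \right)} - 31076\right) \left(261^{2} + 151768\right) = \left(\left(-656\right)^{2} \left(1 - 656\right) - 31076\right) \left(261^{2} + 151768\right) = \left(430336 \left(-655\right) - 31076\right) \left(68121 + 151768\right) = \left(-281870080 - 31076\right) 219889 = \left(-281901156\right) 219889 = -61986963291684$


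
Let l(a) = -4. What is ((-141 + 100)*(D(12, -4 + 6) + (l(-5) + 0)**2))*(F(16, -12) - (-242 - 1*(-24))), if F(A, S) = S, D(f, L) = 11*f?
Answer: -1250008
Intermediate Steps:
((-141 + 100)*(D(12, -4 + 6) + (l(-5) + 0)**2))*(F(16, -12) - (-242 - 1*(-24))) = ((-141 + 100)*(11*12 + (-4 + 0)**2))*(-12 - (-242 - 1*(-24))) = (-41*(132 + (-4)**2))*(-12 - (-242 + 24)) = (-41*(132 + 16))*(-12 - 1*(-218)) = (-41*148)*(-12 + 218) = -6068*206 = -1250008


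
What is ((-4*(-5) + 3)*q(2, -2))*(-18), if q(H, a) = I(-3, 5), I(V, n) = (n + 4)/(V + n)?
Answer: -1863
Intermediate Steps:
I(V, n) = (4 + n)/(V + n)
q(H, a) = 9/2 (q(H, a) = (4 + 5)/(-3 + 5) = 9/2)
((-4*(-5) + 3)*q(2, -2))*(-18) = ((-4*(-5) + 3)*(9/2))*(-18) = ((20 + 3)*(9/2))*(-18) = (23*(9/2))*(-18) = (207/2)*(-18) = -1863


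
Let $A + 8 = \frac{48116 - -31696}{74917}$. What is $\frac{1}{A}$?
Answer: $- \frac{74917}{519524} \approx -0.1442$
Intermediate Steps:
$A = - \frac{519524}{74917}$ ($A = -8 + \frac{48116 - -31696}{74917} = -8 + \left(48116 + 31696\right) \frac{1}{74917} = -8 + 79812 \cdot \frac{1}{74917} = -8 + \frac{79812}{74917} = - \frac{519524}{74917} \approx -6.9347$)
$\frac{1}{A} = \frac{1}{- \frac{519524}{74917}} = - \frac{74917}{519524}$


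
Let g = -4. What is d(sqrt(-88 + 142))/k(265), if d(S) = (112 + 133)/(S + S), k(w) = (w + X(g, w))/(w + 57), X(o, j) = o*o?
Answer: 39445*sqrt(6)/5058 ≈ 19.102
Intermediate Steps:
X(o, j) = o**2
k(w) = (16 + w)/(57 + w) (k(w) = (w + (-4)**2)/(w + 57) = (w + 16)/(57 + w) = (16 + w)/(57 + w))
d(S) = 245/(2*S) (d(S) = 245/((2*S)) = 245*(1/(2*S)) = 245/(2*S))
d(sqrt(-88 + 142))/k(265) = (245/(2*(sqrt(-88 + 142))))/(((16 + 265)/(57 + 265))) = (245/(2*(sqrt(54))))/((281/322)) = (245/(2*((3*sqrt(6)))))/(((1/322)*281)) = (245*(sqrt(6)/18)/2)/(281/322) = (245*sqrt(6)/36)*(322/281) = 39445*sqrt(6)/5058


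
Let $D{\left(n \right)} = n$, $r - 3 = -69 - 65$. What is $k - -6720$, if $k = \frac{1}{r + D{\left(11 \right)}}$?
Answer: $\frac{806399}{120} \approx 6720.0$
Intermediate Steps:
$r = -131$ ($r = 3 - 134 = -131$)
$k = - \frac{1}{120}$ ($k = \frac{1}{-131 + 11} = \frac{1}{-120} = - \frac{1}{120} \approx -0.0083333$)
$k - -6720 = - \frac{1}{120} - -6720 = - \frac{1}{120} + 6720 = \frac{806399}{120}$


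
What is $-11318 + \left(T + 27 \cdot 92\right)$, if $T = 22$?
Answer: $-8812$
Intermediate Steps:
$-11318 + \left(T + 27 \cdot 92\right) = -11318 + \left(22 + 27 \cdot 92\right) = -11318 + \left(22 + 2484\right) = -11318 + 2506 = -8812$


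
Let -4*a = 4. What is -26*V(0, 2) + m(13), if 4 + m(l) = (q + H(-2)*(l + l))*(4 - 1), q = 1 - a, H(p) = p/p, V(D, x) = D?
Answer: 80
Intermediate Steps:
a = -1 (a = -1/4*4 = -1)
H(p) = 1
q = 2 (q = 1 - 1*(-1) = 1 + 1 = 2)
m(l) = 2 + 6*l (m(l) = -4 + (2 + 1*(l + l))*(4 - 1) = -4 + (2 + 1*(2*l))*3 = -4 + (2 + 2*l)*3 = -4 + (6 + 6*l) = 2 + 6*l)
-26*V(0, 2) + m(13) = -26*0 + (2 + 6*13) = 0 + (2 + 78) = 0 + 80 = 80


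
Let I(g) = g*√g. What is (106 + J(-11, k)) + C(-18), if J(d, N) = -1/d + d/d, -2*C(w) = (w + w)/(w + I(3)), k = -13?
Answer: 106 - 2*√3/11 ≈ 105.69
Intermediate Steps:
I(g) = g^(3/2)
C(w) = -w/(w + 3*√3) (C(w) = -(w + w)/(2*(w + 3^(3/2))) = -2*w/(2*(w + 3*√3)) = -w/(w + 3*√3))
J(d, N) = 1 - 1/d (J(d, N) = -1/d + 1 = 1 - 1/d)
(106 + J(-11, k)) + C(-18) = (106 + (-1 - 11)/(-11)) - 1*(-18)/(-18 + 3*√3) = (106 - 1/11*(-12)) + 18/(-18 + 3*√3) = (106 + 12/11) + 18/(-18 + 3*√3) = 1178/11 + 18/(-18 + 3*√3)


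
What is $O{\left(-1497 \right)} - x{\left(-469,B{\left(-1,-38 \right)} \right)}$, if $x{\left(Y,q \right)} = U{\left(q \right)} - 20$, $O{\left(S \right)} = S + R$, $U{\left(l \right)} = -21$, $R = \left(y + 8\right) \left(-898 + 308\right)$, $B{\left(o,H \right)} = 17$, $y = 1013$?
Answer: $-603846$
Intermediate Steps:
$R = -602390$ ($R = \left(1013 + 8\right) \left(-898 + 308\right) = 1021 \left(-590\right) = -602390$)
$O{\left(S \right)} = -602390 + S$ ($O{\left(S \right)} = S - 602390 = -602390 + S$)
$x{\left(Y,q \right)} = -41$ ($x{\left(Y,q \right)} = -21 - 20 = -41$)
$O{\left(-1497 \right)} - x{\left(-469,B{\left(-1,-38 \right)} \right)} = \left(-602390 - 1497\right) - -41 = -603887 + 41 = -603846$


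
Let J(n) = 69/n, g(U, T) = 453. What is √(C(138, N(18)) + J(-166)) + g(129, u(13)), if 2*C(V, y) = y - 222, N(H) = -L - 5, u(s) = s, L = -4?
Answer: 453 + I*√770987/83 ≈ 453.0 + 10.579*I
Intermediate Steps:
N(H) = -1 (N(H) = -1*(-4) - 5 = 4 - 5 = -1)
C(V, y) = -111 + y/2 (C(V, y) = (y - 222)/2 = (-222 + y)/2 = -111 + y/2)
√(C(138, N(18)) + J(-166)) + g(129, u(13)) = √((-111 + (½)*(-1)) + 69/(-166)) + 453 = √((-111 - ½) + 69*(-1/166)) + 453 = √(-223/2 - 69/166) + 453 = √(-9289/83) + 453 = I*√770987/83 + 453 = 453 + I*√770987/83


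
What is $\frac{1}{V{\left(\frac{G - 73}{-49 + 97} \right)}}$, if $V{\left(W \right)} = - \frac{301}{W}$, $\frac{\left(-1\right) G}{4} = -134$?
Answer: $- \frac{463}{14448} \approx -0.032046$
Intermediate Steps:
$G = 536$ ($G = \left(-4\right) \left(-134\right) = 536$)
$\frac{1}{V{\left(\frac{G - 73}{-49 + 97} \right)}} = \frac{1}{\left(-301\right) \frac{1}{\left(536 - 73\right) \frac{1}{-49 + 97}}} = \frac{1}{\left(-301\right) \frac{1}{463 \cdot \frac{1}{48}}} = \frac{1}{\left(-301\right) \frac{1}{\frac{463}{48}}} = \frac{1}{\left(-301\right) \frac{48}{463}} = \frac{1}{- \frac{14448}{463}} = - \frac{463}{14448}$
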